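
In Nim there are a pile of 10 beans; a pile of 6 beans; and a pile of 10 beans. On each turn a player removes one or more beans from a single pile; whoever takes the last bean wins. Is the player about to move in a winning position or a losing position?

Winning position

Nim-sum: 10 ^ 6 ^ 10 = 6.
The nim-sum is 6 ≠ 0, so this is an N-position: the player to move can win.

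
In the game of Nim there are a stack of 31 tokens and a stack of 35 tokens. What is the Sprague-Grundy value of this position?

Compute the nim-sum pairwise:
31 XOR 35 = 60

60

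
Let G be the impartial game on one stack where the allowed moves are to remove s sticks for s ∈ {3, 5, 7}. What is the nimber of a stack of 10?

Build the Grundy sequence with g(k) = mex{g(k−s) : s ∈ {3, 5, 7}, s ≤ k}:
g(0) = mex{} = 0
g(1) = mex{} = 0
g(2) = mex{} = 0
g(3) = mex{0} = 1
g(4) = mex{0} = 1
g(5) = mex{0} = 1
g(6) = mex{0,1} = 2
g(7) = mex{0,1} = 2
g(8) = mex{0,1} = 2
g(9) = mex{0,1,2} = 3
g(10) = mex{1,2} = 0
So g(10) = 0.

0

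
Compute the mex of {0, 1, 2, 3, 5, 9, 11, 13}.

4

The values 0, 1, 2, 3 are all present; 4 is the first non-negative integer missing from the set.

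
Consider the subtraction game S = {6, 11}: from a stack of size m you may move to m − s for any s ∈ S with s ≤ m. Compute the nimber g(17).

0

Build the Grundy sequence with g(k) = mex{g(k−s) : s ∈ {6, 11}, s ≤ k}:
k:     0  1  2  3  4  5  6  7  8  9 10 11 12 13 14 15 16 17
g(k):  0  0  0  0  0  0  1  1  1  1  1  1  2  2  2  2  2  0
So g(17) = 0.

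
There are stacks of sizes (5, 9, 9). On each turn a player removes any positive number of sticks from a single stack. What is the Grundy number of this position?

5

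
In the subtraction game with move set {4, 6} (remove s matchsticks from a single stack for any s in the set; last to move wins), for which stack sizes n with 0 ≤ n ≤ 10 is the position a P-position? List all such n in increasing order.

0, 1, 2, 3, 10

Compute g(0), g(1), … for moves {4, 6}:
k:     0  1  2  3  4  5  6  7  8  9 10
g(k):  0  0  0  0  1  1  1  1  2  2  0
The P-positions (g = 0) in 0..10 are 0, 1, 2, 3, 10.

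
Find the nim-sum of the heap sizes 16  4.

20

Compute the nim-sum pairwise:
16 ^ 4 = 20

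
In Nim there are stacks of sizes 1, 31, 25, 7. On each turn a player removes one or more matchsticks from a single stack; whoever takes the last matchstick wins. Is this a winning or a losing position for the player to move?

Losing position

In binary:
  00001  (1)
  11111  (31)
  11001  (25)
  00111  (7)
  -----
  00000  (0)
The nim-sum is 0, so this is a P-position: the player to move is in a losing position under optimal play.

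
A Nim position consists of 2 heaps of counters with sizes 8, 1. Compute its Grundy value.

Bitwise XOR of the heap sizes:
  1000  (8)
  0001  (1)
  ----
  1001  (9)

9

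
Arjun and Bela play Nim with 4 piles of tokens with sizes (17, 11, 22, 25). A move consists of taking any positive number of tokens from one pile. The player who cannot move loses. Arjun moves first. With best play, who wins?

Nim-sum: 17 XOR 11 XOR 22 XOR 25 = 21.
The nim-sum is 21 ≠ 0, so this is an N-position: the player to move can win; Arjun has a winning move.

Arjun wins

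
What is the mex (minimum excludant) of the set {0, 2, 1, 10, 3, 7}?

The values 0, 1, 2, 3 are all present; 4 is the first non-negative integer missing from the set.

4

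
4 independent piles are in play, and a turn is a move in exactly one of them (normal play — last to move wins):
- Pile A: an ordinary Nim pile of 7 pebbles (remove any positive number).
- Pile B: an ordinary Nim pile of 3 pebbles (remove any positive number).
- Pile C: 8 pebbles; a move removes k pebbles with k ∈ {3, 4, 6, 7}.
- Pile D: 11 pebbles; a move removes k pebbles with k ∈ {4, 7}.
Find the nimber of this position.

Pile A is a plain Nim pile of size 7, so its Grundy value is 7.
Pile B is a plain Nim pile of size 3, so its Grundy value is 3.
Build the Grundy sequence for pile C with g(k) = mex{g(k−s) : s ∈ {3, 4, 6, 7}, s ≤ k}:
k:     0  1  2  3  4  5  6  7  8
g(k):  0  0  0  1  1  1  2  2  2
So g(8) = 2.
For pile D, compute g(0), g(1), … with moves {4, 7}:
k:     0  1  2  3  4  5  6  7  8  9 10 11
g(k):  0  0  0  0  1  1  1  1  2  2  2  0
So g(11) = 0.
The value of a disjunctive sum is the nim-sum of the parts.
Combined value = 7 ⊕ 3 ⊕ 2 ⊕ 0 = 6.

6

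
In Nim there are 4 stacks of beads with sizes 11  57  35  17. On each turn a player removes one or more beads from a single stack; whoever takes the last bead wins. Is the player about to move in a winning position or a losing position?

Losing position

Compute the nim-sum pairwise:
11 ^ 57 = 50
50 ^ 35 = 17
17 ^ 17 = 0
The nim-sum is 0, so this is a P-position: the player to move is in a losing position under optimal play.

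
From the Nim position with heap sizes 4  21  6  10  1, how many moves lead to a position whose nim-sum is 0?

1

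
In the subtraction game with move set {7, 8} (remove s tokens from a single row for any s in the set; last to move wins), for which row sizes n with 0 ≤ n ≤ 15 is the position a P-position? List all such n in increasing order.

0, 1, 2, 3, 4, 5, 6, 15

Grundy values for subtraction set {7, 8}:
k:     0  1  2  3  4  5  6  7  8  9 10 11 12 13 14 15
g(k):  0  0  0  0  0  0  0  1  1  1  1  1  1  1  2  0
The P-positions (g = 0) in 0..15 are 0, 1, 2, 3, 4, 5, 6, 15.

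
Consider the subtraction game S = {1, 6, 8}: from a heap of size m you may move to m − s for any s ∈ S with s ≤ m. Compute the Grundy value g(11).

Compute g(0), g(1), … for moves {1, 6, 8}:
k:     0  1  2  3  4  5  6  7  8  9 10 11
g(k):  0  1  0  1  0  1  2  0  1  0  1  0
So g(11) = 0.

0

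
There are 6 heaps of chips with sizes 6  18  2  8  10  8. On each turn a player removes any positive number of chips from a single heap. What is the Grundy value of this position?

Write each in binary and XOR column by column:
  00110  (6)
  10010  (18)
  00010  (2)
  01000  (8)
  01010  (10)
  01000  (8)
  -----
  11100  (28)

28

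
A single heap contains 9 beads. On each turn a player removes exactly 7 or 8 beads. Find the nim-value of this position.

1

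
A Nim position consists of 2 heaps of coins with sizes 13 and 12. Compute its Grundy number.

1

Bitwise XOR of the heap sizes:
  1101  (13)
  1100  (12)
  ----
  0001  (1)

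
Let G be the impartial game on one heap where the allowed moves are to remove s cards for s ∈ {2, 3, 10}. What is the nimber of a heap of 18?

0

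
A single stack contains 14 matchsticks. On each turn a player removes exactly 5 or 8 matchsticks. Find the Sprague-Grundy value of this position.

0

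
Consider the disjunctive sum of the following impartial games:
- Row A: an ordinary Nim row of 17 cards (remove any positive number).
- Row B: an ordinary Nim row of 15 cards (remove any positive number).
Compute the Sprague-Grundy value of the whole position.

Row A is a plain Nim row of size 17, so its Grundy value is 17.
Row B is a plain Nim row of size 15, so its Grundy value is 15.
By the Sprague-Grundy theorem, the Grundy value of a sum of independent games is the XOR of the component values.
Combined value = 17 XOR 15 = 30.

30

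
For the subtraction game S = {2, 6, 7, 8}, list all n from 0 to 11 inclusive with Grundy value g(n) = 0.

Compute g(0), g(1), … for moves {2, 6, 7, 8}:
k:     0  1  2  3  4  5  6  7  8  9 10 11
g(k):  0  0  1  1  0  0  1  1  2  2  3  3
The P-positions (g = 0) in 0..11 are 0, 1, 4, 5.

0, 1, 4, 5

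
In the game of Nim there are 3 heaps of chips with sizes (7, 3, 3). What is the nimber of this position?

7

Compute the nim-sum pairwise:
7 ⊕ 3 = 4
4 ⊕ 3 = 7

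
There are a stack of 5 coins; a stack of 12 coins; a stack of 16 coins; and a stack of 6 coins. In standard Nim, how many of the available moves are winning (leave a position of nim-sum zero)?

1

Bitwise XOR of the heap sizes:
  00101  (5)
  01100  (12)
  10000  (16)
  00110  (6)
  -----
  11111  (31)
The overall nim-sum is X = 31. A stack of size p has a winning move iff p XOR X < p (reduce it to p XOR X).
  5: 5 XOR 31 = 26 ≥ 5 — no move.
  12: 12 XOR 31 = 19 ≥ 12 — no move.
  16: 16 XOR 31 = 15 < 16 — winning move (to 15).
  6: 6 XOR 31 = 25 ≥ 6 — no move.
That gives 1 winning move.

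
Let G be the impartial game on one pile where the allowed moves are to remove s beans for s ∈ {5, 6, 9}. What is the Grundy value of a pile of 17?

Build the Grundy sequence with g(k) = mex{g(k−s) : s ∈ {5, 6, 9}, s ≤ k}:
k:     0  1  2  3  4  5  6  7  8  9 10 11 12 13 14 15 16 17
g(k):  0  0  0  0  0  1  1  1  1  1  2  2  2  2  0  0  0  0
So g(17) = 0.

0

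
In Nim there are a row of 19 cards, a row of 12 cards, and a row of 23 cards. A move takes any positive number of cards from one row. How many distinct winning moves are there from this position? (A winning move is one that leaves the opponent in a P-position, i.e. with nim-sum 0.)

1

Compute the nim-sum pairwise:
19 ^ 12 = 31
31 ^ 23 = 8
The overall nim-sum is X = 8. A row of size p has a winning move iff p XOR X < p (reduce it to p XOR X).
  19: 19 XOR 8 = 27 ≥ 19 — no move.
  12: 12 XOR 8 = 4 < 12 — winning move (to 4).
  23: 23 XOR 8 = 31 ≥ 23 — no move.
That gives 1 winning move.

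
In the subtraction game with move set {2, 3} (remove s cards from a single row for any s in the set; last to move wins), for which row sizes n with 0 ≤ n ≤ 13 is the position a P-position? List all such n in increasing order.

0, 1, 5, 6, 10, 11

Compute g(0), g(1), … for moves {2, 3}:
g(0) = mex{} = 0
g(1) = mex{} = 0
g(2) = mex{0} = 1
g(3) = mex{0} = 1
g(4) = mex{0,1} = 2
g(5) = mex{1} = 0
g(6) = mex{1,2} = 0
g(7) = mex{0,2} = 1
g(8) = mex{0} = 1
g(9) = mex{0,1} = 2
g(10) = mex{1} = 0
g(11) = mex{1,2} = 0
g(12) = mex{0,2} = 1
g(13) = mex{0} = 1
The P-positions (g = 0) in 0..13 are 0, 1, 5, 6, 10, 11.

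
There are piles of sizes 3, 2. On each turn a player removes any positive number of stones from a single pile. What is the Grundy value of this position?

1

Compute the nim-sum pairwise:
3 XOR 2 = 1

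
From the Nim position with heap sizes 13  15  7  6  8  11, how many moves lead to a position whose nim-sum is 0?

0

Compute the nim-sum pairwise:
13 ^ 15 = 2
2 ^ 7 = 5
5 ^ 6 = 3
3 ^ 8 = 11
11 ^ 11 = 0
The nim-sum is already 0, so every move leaves a nonzero nim-sum — there are no winning moves.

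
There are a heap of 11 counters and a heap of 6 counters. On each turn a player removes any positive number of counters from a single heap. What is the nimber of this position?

13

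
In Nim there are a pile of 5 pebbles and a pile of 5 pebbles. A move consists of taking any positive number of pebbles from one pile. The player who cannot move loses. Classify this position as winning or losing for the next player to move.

Nim-sum: 5 ^ 5 = 0.
The nim-sum is 0, so this is a P-position: the player to move is in a losing position under optimal play.

Losing position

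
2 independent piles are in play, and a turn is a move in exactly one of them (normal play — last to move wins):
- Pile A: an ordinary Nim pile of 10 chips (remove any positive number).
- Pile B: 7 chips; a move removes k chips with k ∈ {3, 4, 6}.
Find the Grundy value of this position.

Pile A is a plain Nim pile of size 10, so its Grundy value is 10.
Grundy values for pile B (subtraction set {3, 4, 6}):
g(0) = mex{} = 0
g(1) = mex{} = 0
g(2) = mex{} = 0
g(3) = mex{0} = 1
g(4) = mex{0} = 1
g(5) = mex{0} = 1
g(6) = mex{0,1} = 2
g(7) = mex{0,1} = 2
So g(7) = 2.
The value of a disjunctive sum is the nim-sum of the parts.
Combined value = 10 XOR 2 = 8.

8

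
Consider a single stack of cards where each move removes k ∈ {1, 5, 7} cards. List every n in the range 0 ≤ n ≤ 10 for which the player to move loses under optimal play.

Compute g(0), g(1), … for moves {1, 5, 7}:
g(0) = mex{} = 0
g(1) = mex{0} = 1
g(2) = mex{1} = 0
g(3) = mex{0} = 1
g(4) = mex{1} = 0
g(5) = mex{0} = 1
g(6) = mex{1} = 0
g(7) = mex{0} = 1
g(8) = mex{1} = 0
g(9) = mex{0} = 1
g(10) = mex{1} = 0
The P-positions (g = 0) in 0..10 are 0, 2, 4, 6, 8, 10.

0, 2, 4, 6, 8, 10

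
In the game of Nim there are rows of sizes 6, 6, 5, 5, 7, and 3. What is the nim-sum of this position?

Nim-sum: 6 ^ 6 ^ 5 ^ 5 ^ 7 ^ 3 = 4.

4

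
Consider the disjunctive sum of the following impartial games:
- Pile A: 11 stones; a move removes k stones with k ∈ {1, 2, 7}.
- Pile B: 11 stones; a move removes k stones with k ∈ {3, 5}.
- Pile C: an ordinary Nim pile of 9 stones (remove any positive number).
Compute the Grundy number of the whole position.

Build the Grundy sequence for pile A with g(k) = mex{g(k−s) : s ∈ {1, 2, 7}, s ≤ k}:
g(0) = mex{} = 0
g(1) = mex{0} = 1
g(2) = mex{0,1} = 2
g(3) = mex{1,2} = 0
g(4) = mex{0,2} = 1
g(5) = mex{0,1} = 2
g(6) = mex{1,2} = 0
g(7) = mex{0,2} = 1
g(8) = mex{0,1} = 2
g(9) = mex{1,2} = 0
g(10) = mex{0,2} = 1
g(11) = mex{0,1} = 2
So g(11) = 2.
For pile B, compute g(0), g(1), … with moves {3, 5}:
g(0) = mex{} = 0
g(1) = mex{} = 0
g(2) = mex{} = 0
g(3) = mex{0} = 1
g(4) = mex{0} = 1
g(5) = mex{0} = 1
g(6) = mex{0,1} = 2
g(7) = mex{0,1} = 2
g(8) = mex{1} = 0
g(9) = mex{1,2} = 0
g(10) = mex{1,2} = 0
g(11) = mex{0,2} = 1
So g(11) = 1.
Pile C is a plain Nim pile of size 9, so its Grundy value is 9.
The value of a disjunctive sum is the nim-sum of the parts.
Combined value = 2 ⊕ 1 ⊕ 9 = 10.

10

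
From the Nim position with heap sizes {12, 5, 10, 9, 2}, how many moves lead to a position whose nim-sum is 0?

3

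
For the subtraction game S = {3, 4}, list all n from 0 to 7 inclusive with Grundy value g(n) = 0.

0, 1, 2, 7

Compute g(0), g(1), … for moves {3, 4}:
g(0) = mex{} = 0
g(1) = mex{} = 0
g(2) = mex{} = 0
g(3) = mex{0} = 1
g(4) = mex{0} = 1
g(5) = mex{0} = 1
g(6) = mex{0,1} = 2
g(7) = mex{1} = 0
The P-positions (g = 0) in 0..7 are 0, 1, 2, 7.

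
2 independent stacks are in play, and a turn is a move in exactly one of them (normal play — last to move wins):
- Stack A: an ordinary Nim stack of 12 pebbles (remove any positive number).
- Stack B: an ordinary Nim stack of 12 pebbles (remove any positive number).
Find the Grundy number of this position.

0

Stack A is a plain Nim stack of size 12, so its Grundy value is 12.
Stack B is a plain Nim stack of size 12, so its Grundy value is 12.
By the Sprague-Grundy theorem, the Grundy value of a sum of independent games is the XOR of the component values.
Combined value = 12 ⊕ 12 = 0.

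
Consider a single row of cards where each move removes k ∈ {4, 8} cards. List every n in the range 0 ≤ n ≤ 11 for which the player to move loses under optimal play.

0, 1, 2, 3

Build the Grundy sequence with g(k) = mex{g(k−s) : s ∈ {4, 8}, s ≤ k}:
k:     0  1  2  3  4  5  6  7  8  9 10 11
g(k):  0  0  0  0  1  1  1  1  2  2  2  2
The P-positions (g = 0) in 0..11 are 0, 1, 2, 3.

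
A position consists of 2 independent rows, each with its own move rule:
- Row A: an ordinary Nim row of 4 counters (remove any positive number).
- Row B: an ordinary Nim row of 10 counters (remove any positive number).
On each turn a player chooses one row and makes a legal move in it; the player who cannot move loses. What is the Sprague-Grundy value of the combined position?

Row A is a plain Nim row of size 4, so its Grundy value is 4.
Row B is a plain Nim row of size 10, so its Grundy value is 10.
The value of a disjunctive sum is the nim-sum of the parts.
Combined value = 4 XOR 10 = 14.

14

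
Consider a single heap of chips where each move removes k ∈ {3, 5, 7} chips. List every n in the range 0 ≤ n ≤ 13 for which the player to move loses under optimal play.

0, 1, 2, 10, 11, 12

Grundy values for subtraction set {3, 5, 7}:
g(0) = mex{} = 0
g(1) = mex{} = 0
g(2) = mex{} = 0
g(3) = mex{0} = 1
g(4) = mex{0} = 1
g(5) = mex{0} = 1
g(6) = mex{0,1} = 2
g(7) = mex{0,1} = 2
g(8) = mex{0,1} = 2
g(9) = mex{0,1,2} = 3
g(10) = mex{1,2} = 0
g(11) = mex{1,2} = 0
g(12) = mex{1,2,3} = 0
g(13) = mex{0,2} = 1
The P-positions (g = 0) in 0..13 are 0, 1, 2, 10, 11, 12.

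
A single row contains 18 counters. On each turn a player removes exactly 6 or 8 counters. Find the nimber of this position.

0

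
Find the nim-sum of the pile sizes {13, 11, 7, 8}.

9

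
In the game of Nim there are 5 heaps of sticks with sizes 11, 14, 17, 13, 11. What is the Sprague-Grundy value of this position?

18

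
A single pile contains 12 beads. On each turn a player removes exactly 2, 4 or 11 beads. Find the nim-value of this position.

3

Grundy values for subtraction set {2, 4, 11}:
k:     0  1  2  3  4  5  6  7  8  9 10 11 12
g(k):  0  0  1  1  2  2  0  0  1  1  2  2  3
So g(12) = 3.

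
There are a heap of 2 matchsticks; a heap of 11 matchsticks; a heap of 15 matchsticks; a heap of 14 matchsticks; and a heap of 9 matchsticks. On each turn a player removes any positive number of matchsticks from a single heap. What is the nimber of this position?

1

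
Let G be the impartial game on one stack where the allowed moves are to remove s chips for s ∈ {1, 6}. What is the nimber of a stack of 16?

Build the Grundy sequence with g(k) = mex{g(k−s) : s ∈ {1, 6}, s ≤ k}:
k:     0  1  2  3  4  5  6  7  8  9 10 11 12 13 14 15 16
g(k):  0  1  0  1  0  1  2  0  1  0  1  0  1  2  0  1  0
So g(16) = 0.

0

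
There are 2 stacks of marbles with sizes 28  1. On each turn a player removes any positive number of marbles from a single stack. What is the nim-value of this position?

29

Nim-sum: 28 ⊕ 1 = 29.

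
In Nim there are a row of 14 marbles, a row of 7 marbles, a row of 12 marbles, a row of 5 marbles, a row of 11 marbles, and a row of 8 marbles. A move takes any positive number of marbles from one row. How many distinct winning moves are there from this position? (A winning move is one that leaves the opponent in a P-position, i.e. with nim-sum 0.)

3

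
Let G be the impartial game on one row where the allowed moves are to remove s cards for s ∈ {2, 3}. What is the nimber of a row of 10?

Grundy values for subtraction set {2, 3}:
g(0) = mex{} = 0
g(1) = mex{} = 0
g(2) = mex{0} = 1
g(3) = mex{0} = 1
g(4) = mex{0,1} = 2
g(5) = mex{1} = 0
g(6) = mex{1,2} = 0
g(7) = mex{0,2} = 1
g(8) = mex{0} = 1
g(9) = mex{0,1} = 2
g(10) = mex{1} = 0
So g(10) = 0.

0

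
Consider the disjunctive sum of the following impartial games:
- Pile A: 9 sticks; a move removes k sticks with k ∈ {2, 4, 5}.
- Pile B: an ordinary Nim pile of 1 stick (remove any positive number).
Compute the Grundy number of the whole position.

For pile A, compute g(0), g(1), … with moves {2, 4, 5}:
k:     0  1  2  3  4  5  6  7  8  9
g(k):  0  0  1  1  2  2  3  0  0  1
So g(9) = 1.
Pile B is a plain Nim pile of size 1, so its Grundy value is 1.
By the Sprague-Grundy theorem, the Grundy value of a sum of independent games is the XOR of the component values.
Combined value = 1 ⊕ 1 = 0.

0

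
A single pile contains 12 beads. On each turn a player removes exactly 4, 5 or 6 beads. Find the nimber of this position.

0

Compute g(0), g(1), … for moves {4, 5, 6}:
g(0) = mex{} = 0
g(1) = mex{} = 0
g(2) = mex{} = 0
g(3) = mex{} = 0
g(4) = mex{0} = 1
g(5) = mex{0} = 1
g(6) = mex{0} = 1
g(7) = mex{0} = 1
g(8) = mex{0,1} = 2
g(9) = mex{0,1} = 2
g(10) = mex{1} = 0
g(11) = mex{1} = 0
g(12) = mex{1,2} = 0
So g(12) = 0.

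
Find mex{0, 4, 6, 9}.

1

0 is in the set but 1 is not, so the mex is 1.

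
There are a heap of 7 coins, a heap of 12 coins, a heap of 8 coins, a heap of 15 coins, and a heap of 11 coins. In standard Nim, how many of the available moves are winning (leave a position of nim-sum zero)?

Compute the nim-sum pairwise:
7 ^ 12 = 11
11 ^ 8 = 3
3 ^ 15 = 12
12 ^ 11 = 7
The overall nim-sum is X = 7. A heap of size p has a winning move iff p XOR X < p (reduce it to p XOR X).
  7: 7 XOR 7 = 0 < 7 — winning move (to 0).
  12: 12 XOR 7 = 11 < 12 — winning move (to 11).
  8: 8 XOR 7 = 15 ≥ 8 — no move.
  15: 15 XOR 7 = 8 < 15 — winning move (to 8).
  11: 11 XOR 7 = 12 ≥ 11 — no move.
That gives 3 winning moves.

3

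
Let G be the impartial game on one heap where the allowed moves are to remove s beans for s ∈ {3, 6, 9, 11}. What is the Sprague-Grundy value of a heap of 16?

0

Build the Grundy sequence with g(k) = mex{g(k−s) : s ∈ {3, 6, 9, 11}, s ≤ k}:
k:     0  1  2  3  4  5  6  7  8  9 10 11 12 13 14 15 16
g(k):  0  0  0  1  1  1  2  2  2  3  3  3  4  4  0  0  0
So g(16) = 0.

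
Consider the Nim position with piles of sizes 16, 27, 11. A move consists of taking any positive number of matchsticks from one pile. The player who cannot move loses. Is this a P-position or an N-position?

P-position

Nim-sum: 16 ⊕ 27 ⊕ 11 = 0.
The nim-sum is 0, so this is a P-position: the player to move is in a losing position under optimal play.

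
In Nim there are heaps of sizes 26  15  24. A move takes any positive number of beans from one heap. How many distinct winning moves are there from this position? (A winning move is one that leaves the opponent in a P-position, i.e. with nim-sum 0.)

Compute the nim-sum pairwise:
26 ⊕ 15 = 21
21 ⊕ 24 = 13
The overall nim-sum is X = 13. A heap of size p has a winning move iff p XOR X < p (reduce it to p XOR X).
  26: 26 XOR 13 = 23 < 26 — winning move (to 23).
  15: 15 XOR 13 = 2 < 15 — winning move (to 2).
  24: 24 XOR 13 = 21 < 24 — winning move (to 21).
That gives 3 winning moves.

3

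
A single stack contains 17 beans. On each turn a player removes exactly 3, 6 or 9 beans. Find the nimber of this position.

1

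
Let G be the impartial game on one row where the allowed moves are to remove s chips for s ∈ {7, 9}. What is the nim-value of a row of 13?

Compute g(0), g(1), … for moves {7, 9}:
k:     0  1  2  3  4  5  6  7  8  9 10 11 12 13
g(k):  0  0  0  0  0  0  0  1  1  1  1  1  1  1
So g(13) = 1.

1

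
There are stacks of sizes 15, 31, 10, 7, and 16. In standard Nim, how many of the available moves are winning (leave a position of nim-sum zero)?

3

In binary:
  01111  (15)
  11111  (31)
  01010  (10)
  00111  (7)
  10000  (16)
  -----
  01101  (13)
The overall nim-sum is X = 13. A stack of size p has a winning move iff p XOR X < p (reduce it to p XOR X).
  15: 15 XOR 13 = 2 < 15 — winning move (to 2).
  31: 31 XOR 13 = 18 < 31 — winning move (to 18).
  10: 10 XOR 13 = 7 < 10 — winning move (to 7).
  7: 7 XOR 13 = 10 ≥ 7 — no move.
  16: 16 XOR 13 = 29 ≥ 16 — no move.
That gives 3 winning moves.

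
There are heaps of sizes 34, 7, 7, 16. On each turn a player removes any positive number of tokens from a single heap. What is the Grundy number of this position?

Nim-sum: 34 ⊕ 7 ⊕ 7 ⊕ 16 = 50.

50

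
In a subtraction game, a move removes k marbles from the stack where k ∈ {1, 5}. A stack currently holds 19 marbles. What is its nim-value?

1

Build the Grundy sequence with g(k) = mex{g(k−s) : s ∈ {1, 5}, s ≤ k}:
k:     0  1  2  3  4  5  6  7  8  9 10 11 12 13 14 15 16 17 18 19
g(k):  0  1  0  1  0  1  0  1  0  1  0  1  0  1  0  1  0  1  0  1
So g(19) = 1.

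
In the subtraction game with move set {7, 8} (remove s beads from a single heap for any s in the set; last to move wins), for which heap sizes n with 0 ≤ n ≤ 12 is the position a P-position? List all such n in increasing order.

Compute g(0), g(1), … for moves {7, 8}:
k:     0  1  2  3  4  5  6  7  8  9 10 11 12
g(k):  0  0  0  0  0  0  0  1  1  1  1  1  1
The P-positions (g = 0) in 0..12 are 0, 1, 2, 3, 4, 5, 6.

0, 1, 2, 3, 4, 5, 6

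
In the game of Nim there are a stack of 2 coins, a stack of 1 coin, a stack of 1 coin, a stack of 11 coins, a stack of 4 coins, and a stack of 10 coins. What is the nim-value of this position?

Compute the nim-sum pairwise:
2 XOR 1 = 3
3 XOR 1 = 2
2 XOR 11 = 9
9 XOR 4 = 13
13 XOR 10 = 7

7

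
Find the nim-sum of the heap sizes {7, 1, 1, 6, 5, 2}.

Nim-sum: 7 ^ 1 ^ 1 ^ 6 ^ 5 ^ 2 = 6.

6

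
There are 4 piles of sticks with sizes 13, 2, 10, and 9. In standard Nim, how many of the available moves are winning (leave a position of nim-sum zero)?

3

Write each in binary and XOR column by column:
  1101  (13)
  0010  (2)
  1010  (10)
  1001  (9)
  ----
  1100  (12)
The overall nim-sum is X = 12. A pile of size p has a winning move iff p XOR X < p (reduce it to p XOR X).
  13: 13 XOR 12 = 1 < 13 — winning move (to 1).
  2: 2 XOR 12 = 14 ≥ 2 — no move.
  10: 10 XOR 12 = 6 < 10 — winning move (to 6).
  9: 9 XOR 12 = 5 < 9 — winning move (to 5).
That gives 3 winning moves.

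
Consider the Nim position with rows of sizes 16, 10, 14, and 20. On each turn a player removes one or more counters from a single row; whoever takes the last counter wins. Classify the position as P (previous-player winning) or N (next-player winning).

P-position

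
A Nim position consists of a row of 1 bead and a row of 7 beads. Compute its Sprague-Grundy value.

Compute the nim-sum pairwise:
1 XOR 7 = 6

6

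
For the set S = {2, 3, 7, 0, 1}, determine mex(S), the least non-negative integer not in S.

4

The values 0, 1, 2, 3 are all present; 4 is the first non-negative integer missing from the set.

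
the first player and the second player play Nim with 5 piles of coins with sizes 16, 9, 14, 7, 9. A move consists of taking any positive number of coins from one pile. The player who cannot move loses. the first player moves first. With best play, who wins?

the first player wins

Compute the nim-sum pairwise:
16 XOR 9 = 25
25 XOR 14 = 23
23 XOR 7 = 16
16 XOR 9 = 25
The nim-sum is 25 ≠ 0, so this is an N-position: the player to move can win; the first player has a winning move.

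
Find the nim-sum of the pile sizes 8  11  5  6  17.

Bitwise XOR of the heap sizes:
  01000  (8)
  01011  (11)
  00101  (5)
  00110  (6)
  10001  (17)
  -----
  10001  (17)

17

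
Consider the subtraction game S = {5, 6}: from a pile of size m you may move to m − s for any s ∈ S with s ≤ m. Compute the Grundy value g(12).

0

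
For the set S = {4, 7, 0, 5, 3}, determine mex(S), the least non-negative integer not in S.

1

0 is in the set but 1 is not, so the mex is 1.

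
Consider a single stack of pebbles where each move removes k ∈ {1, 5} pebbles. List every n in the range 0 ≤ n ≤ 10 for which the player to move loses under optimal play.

0, 2, 4, 6, 8, 10

Build the Grundy sequence with g(k) = mex{g(k−s) : s ∈ {1, 5}, s ≤ k}:
k:     0  1  2  3  4  5  6  7  8  9 10
g(k):  0  1  0  1  0  1  0  1  0  1  0
The P-positions (g = 0) in 0..10 are 0, 2, 4, 6, 8, 10.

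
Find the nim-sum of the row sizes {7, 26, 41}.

Compute the nim-sum pairwise:
7 XOR 26 = 29
29 XOR 41 = 52

52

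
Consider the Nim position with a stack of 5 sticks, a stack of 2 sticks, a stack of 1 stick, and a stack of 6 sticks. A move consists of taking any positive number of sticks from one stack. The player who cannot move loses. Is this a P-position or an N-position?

P-position

In binary:
  101  (5)
  010  (2)
  001  (1)
  110  (6)
  ---
  000  (0)
The nim-sum is 0, so this is a P-position: the player to move is in a losing position under optimal play.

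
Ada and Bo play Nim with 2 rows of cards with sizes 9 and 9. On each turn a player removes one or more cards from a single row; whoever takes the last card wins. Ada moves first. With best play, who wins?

Bo wins

Bitwise XOR of the heap sizes:
  1001  (9)
  1001  (9)
  ----
  0000  (0)
The nim-sum is 0, so this is a P-position: the player to move is in a losing position under optimal play; Ada is about to move from it and so loses — Bo wins.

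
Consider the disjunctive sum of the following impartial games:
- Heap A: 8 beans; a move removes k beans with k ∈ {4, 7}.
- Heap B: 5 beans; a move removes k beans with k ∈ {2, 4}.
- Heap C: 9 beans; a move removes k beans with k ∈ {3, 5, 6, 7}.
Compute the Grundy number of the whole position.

3

Build the Grundy sequence for heap A with g(k) = mex{g(k−s) : s ∈ {4, 7}, s ≤ k}:
k:     0  1  2  3  4  5  6  7  8
g(k):  0  0  0  0  1  1  1  1  2
So g(8) = 2.
Grundy values for heap B (subtraction set {2, 4}):
g(0) = mex{} = 0
g(1) = mex{} = 0
g(2) = mex{0} = 1
g(3) = mex{0} = 1
g(4) = mex{0,1} = 2
g(5) = mex{0,1} = 2
So g(5) = 2.
For heap C, compute g(0), g(1), … with moves {3, 5, 6, 7}:
g(0) = mex{} = 0
g(1) = mex{} = 0
g(2) = mex{} = 0
g(3) = mex{0} = 1
g(4) = mex{0} = 1
g(5) = mex{0} = 1
g(6) = mex{0,1} = 2
g(7) = mex{0,1} = 2
g(8) = mex{0,1} = 2
g(9) = mex{0,1,2} = 3
So g(9) = 3.
By the Sprague-Grundy theorem, the Grundy value of a sum of independent games is the XOR of the component values.
Combined value = 2 XOR 2 XOR 3 = 3.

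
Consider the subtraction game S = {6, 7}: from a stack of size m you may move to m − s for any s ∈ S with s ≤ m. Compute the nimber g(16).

0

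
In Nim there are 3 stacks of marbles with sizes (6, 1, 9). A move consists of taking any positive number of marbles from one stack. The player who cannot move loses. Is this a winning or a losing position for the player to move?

Winning position

Nim-sum: 6 ⊕ 1 ⊕ 9 = 14.
The nim-sum is 14 ≠ 0, so this is an N-position: the player to move can win.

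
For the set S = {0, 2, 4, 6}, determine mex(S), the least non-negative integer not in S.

1

0 is in the set but 1 is not, so the mex is 1.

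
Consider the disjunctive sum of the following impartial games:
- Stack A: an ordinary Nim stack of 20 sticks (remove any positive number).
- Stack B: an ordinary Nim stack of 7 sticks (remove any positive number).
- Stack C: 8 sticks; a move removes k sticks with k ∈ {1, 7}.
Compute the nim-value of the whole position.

Stack A is a plain Nim stack of size 20, so its Grundy value is 20.
Stack B is a plain Nim stack of size 7, so its Grundy value is 7.
Grundy values for stack C (subtraction set {1, 7}):
k:     0  1  2  3  4  5  6  7  8
g(k):  0  1  0  1  0  1  0  1  0
So g(8) = 0.
By the Sprague-Grundy theorem, the Grundy value of a sum of independent games is the XOR of the component values.
Combined value = 20 ⊕ 7 ⊕ 0 = 19.

19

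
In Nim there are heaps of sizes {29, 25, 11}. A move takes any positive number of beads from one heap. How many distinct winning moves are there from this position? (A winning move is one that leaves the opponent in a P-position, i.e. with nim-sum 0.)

3

Write each in binary and XOR column by column:
  11101  (29)
  11001  (25)
  01011  (11)
  -----
  01111  (15)
The overall nim-sum is X = 15. A heap of size p has a winning move iff p XOR X < p (reduce it to p XOR X).
  29: 29 XOR 15 = 18 < 29 — winning move (to 18).
  25: 25 XOR 15 = 22 < 25 — winning move (to 22).
  11: 11 XOR 15 = 4 < 11 — winning move (to 4).
That gives 3 winning moves.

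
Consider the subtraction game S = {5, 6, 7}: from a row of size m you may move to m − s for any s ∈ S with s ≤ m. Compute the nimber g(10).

Compute g(0), g(1), … for moves {5, 6, 7}:
k:     0  1  2  3  4  5  6  7  8  9 10
g(k):  0  0  0  0  0  1  1  1  1  1  2
So g(10) = 2.

2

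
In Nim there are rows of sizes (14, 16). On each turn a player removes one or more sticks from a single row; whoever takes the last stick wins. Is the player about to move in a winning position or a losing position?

Compute the nim-sum pairwise:
14 ⊕ 16 = 30
The nim-sum is 30 ≠ 0, so this is an N-position: the player to move can win.

Winning position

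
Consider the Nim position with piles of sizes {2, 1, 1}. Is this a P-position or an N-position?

Nim-sum: 2 ⊕ 1 ⊕ 1 = 2.
The nim-sum is 2 ≠ 0, so this is an N-position: the player to move can win.

N-position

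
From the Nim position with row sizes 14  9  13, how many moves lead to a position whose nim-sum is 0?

3

Compute the nim-sum pairwise:
14 ⊕ 9 = 7
7 ⊕ 13 = 10
The overall nim-sum is X = 10. A row of size p has a winning move iff p XOR X < p (reduce it to p XOR X).
  14: 14 XOR 10 = 4 < 14 — winning move (to 4).
  9: 9 XOR 10 = 3 < 9 — winning move (to 3).
  13: 13 XOR 10 = 7 < 13 — winning move (to 7).
That gives 3 winning moves.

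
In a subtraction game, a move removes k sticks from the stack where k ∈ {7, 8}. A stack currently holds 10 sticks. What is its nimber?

1

Grundy values for subtraction set {7, 8}:
k:     0  1  2  3  4  5  6  7  8  9 10
g(k):  0  0  0  0  0  0  0  1  1  1  1
So g(10) = 1.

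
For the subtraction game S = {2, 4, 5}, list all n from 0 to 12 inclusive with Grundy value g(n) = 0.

0, 1, 7, 8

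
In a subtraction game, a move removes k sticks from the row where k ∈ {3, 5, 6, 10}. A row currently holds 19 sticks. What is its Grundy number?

Build the Grundy sequence with g(k) = mex{g(k−s) : s ∈ {3, 5, 6, 10}, s ≤ k}:
k:     0  1  2  3  4  5  6  7  8  9 10 11 12 13 14 15 16 17 18 19
g(k):  0  0  0  1  1  1  2  2  2  0  3  3  1  0  4  2  1  0  3  2
So g(19) = 2.

2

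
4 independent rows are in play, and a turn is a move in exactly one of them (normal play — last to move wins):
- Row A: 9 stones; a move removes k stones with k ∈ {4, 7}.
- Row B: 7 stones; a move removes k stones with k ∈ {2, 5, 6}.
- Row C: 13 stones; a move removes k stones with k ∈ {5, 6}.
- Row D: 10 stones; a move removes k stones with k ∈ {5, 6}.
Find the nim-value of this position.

Grundy values for row A (subtraction set {4, 7}):
g(0) = mex{} = 0
g(1) = mex{} = 0
g(2) = mex{} = 0
g(3) = mex{} = 0
g(4) = mex{0} = 1
g(5) = mex{0} = 1
g(6) = mex{0} = 1
g(7) = mex{0} = 1
g(8) = mex{0,1} = 2
g(9) = mex{0,1} = 2
So g(9) = 2.
Build the Grundy sequence for row B with g(k) = mex{g(k−s) : s ∈ {2, 5, 6}, s ≤ k}:
k:     0  1  2  3  4  5  6  7
g(k):  0  0  1  1  0  2  1  3
So g(7) = 3.
Grundy values for row C (subtraction set {5, 6}):
k:     0  1  2  3  4  5  6  7  8  9 10 11 12 13
g(k):  0  0  0  0  0  1  1  1  1  1  2  0  0  0
So g(13) = 0.
Grundy values for row D (subtraction set {5, 6}):
g(0) = mex{} = 0
g(1) = mex{} = 0
g(2) = mex{} = 0
g(3) = mex{} = 0
g(4) = mex{} = 0
g(5) = mex{0} = 1
g(6) = mex{0} = 1
g(7) = mex{0} = 1
g(8) = mex{0} = 1
g(9) = mex{0} = 1
g(10) = mex{0,1} = 2
So g(10) = 2.
By the Sprague-Grundy theorem, the Grundy value of a sum of independent games is the XOR of the component values.
Combined value = 2 XOR 3 XOR 0 XOR 2 = 3.

3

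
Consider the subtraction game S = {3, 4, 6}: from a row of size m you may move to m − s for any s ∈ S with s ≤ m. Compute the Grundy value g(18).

0

Grundy values for subtraction set {3, 4, 6}:
k:     0  1  2  3  4  5  6  7  8  9 10 11 12 13 14 15 16 17 18
g(k):  0  0  0  1  1  1  2  2  2  0  0  0  1  1  1  2  2  2  0
So g(18) = 0.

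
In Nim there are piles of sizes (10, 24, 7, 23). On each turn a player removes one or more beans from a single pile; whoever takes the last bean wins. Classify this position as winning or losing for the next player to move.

Compute the nim-sum pairwise:
10 ^ 24 = 18
18 ^ 7 = 21
21 ^ 23 = 2
The nim-sum is 2 ≠ 0, so this is an N-position: the player to move can win.

Winning position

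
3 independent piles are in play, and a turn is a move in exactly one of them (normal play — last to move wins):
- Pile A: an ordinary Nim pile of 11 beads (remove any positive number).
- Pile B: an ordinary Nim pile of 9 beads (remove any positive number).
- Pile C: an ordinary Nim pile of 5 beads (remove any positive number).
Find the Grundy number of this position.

7

Pile A is a plain Nim pile of size 11, so its Grundy value is 11.
Pile B is a plain Nim pile of size 9, so its Grundy value is 9.
Pile C is a plain Nim pile of size 5, so its Grundy value is 5.
By the Sprague-Grundy theorem, the Grundy value of a sum of independent games is the XOR of the component values.
Combined value = 11 ⊕ 9 ⊕ 5 = 7.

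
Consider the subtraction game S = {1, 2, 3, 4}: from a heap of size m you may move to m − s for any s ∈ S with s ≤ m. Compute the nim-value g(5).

0

Grundy values for subtraction set {1, 2, 3, 4}:
g(0) = mex{} = 0
g(1) = mex{0} = 1
g(2) = mex{0,1} = 2
g(3) = mex{0,1,2} = 3
g(4) = mex{0,1,2,3} = 4
g(5) = mex{1,2,3,4} = 0
So g(5) = 0.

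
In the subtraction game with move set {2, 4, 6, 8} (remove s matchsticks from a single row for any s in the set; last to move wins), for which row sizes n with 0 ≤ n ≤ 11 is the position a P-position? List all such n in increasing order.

0, 1, 10, 11

Build the Grundy sequence with g(k) = mex{g(k−s) : s ∈ {2, 4, 6, 8}, s ≤ k}:
g(0) = mex{} = 0
g(1) = mex{} = 0
g(2) = mex{0} = 1
g(3) = mex{0} = 1
g(4) = mex{0,1} = 2
g(5) = mex{0,1} = 2
g(6) = mex{0,1,2} = 3
g(7) = mex{0,1,2} = 3
g(8) = mex{0,1,2,3} = 4
g(9) = mex{0,1,2,3} = 4
g(10) = mex{1,2,3,4} = 0
g(11) = mex{1,2,3,4} = 0
The P-positions (g = 0) in 0..11 are 0, 1, 10, 11.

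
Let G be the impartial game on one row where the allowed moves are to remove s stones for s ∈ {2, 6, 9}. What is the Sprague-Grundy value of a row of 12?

Compute g(0), g(1), … for moves {2, 6, 9}:
k:     0  1  2  3  4  5  6  7  8  9 10 11 12
g(k):  0  0  1  1  0  0  1  1  0  2  1  3  0
So g(12) = 0.

0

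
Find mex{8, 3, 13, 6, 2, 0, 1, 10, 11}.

4

The values 0, 1, 2, 3 are all present; 4 is the first non-negative integer missing from the set.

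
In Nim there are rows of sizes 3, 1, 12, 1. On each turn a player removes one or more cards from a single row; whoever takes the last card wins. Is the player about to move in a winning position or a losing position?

Winning position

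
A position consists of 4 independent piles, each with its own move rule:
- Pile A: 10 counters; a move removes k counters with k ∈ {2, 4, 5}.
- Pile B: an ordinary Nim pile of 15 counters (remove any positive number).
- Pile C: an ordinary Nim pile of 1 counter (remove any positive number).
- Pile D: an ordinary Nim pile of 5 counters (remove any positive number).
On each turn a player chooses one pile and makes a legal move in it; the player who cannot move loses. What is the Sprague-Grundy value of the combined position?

10

For pile A, compute g(0), g(1), … with moves {2, 4, 5}:
k:     0  1  2  3  4  5  6  7  8  9 10
g(k):  0  0  1  1  2  2  3  0  0  1  1
So g(10) = 1.
Pile B is a plain Nim pile of size 15, so its Grundy value is 15.
Pile C is a plain Nim pile of size 1, so its Grundy value is 1.
Pile D is a plain Nim pile of size 5, so its Grundy value is 5.
By the Sprague-Grundy theorem, the Grundy value of a sum of independent games is the XOR of the component values.
Combined value = 1 ⊕ 15 ⊕ 1 ⊕ 5 = 10.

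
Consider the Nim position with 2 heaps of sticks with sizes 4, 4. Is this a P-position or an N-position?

Compute the nim-sum pairwise:
4 ^ 4 = 0
The nim-sum is 0, so this is a P-position: the player to move is in a losing position under optimal play.

P-position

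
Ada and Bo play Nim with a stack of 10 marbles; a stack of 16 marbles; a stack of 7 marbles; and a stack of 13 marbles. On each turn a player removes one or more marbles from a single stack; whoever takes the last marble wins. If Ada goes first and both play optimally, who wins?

Compute the nim-sum pairwise:
10 ⊕ 16 = 26
26 ⊕ 7 = 29
29 ⊕ 13 = 16
The nim-sum is 16 ≠ 0, so this is an N-position: the player to move can win; Ada has a winning move.

Ada wins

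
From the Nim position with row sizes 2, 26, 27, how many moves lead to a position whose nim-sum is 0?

3

Nim-sum: 2 ^ 26 ^ 27 = 3.
The overall nim-sum is X = 3. A row of size p has a winning move iff p XOR X < p (reduce it to p XOR X).
  2: 2 XOR 3 = 1 < 2 — winning move (to 1).
  26: 26 XOR 3 = 25 < 26 — winning move (to 25).
  27: 27 XOR 3 = 24 < 27 — winning move (to 24).
That gives 3 winning moves.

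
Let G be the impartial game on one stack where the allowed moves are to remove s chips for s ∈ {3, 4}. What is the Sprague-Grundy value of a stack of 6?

2

Compute g(0), g(1), … for moves {3, 4}:
k:     0  1  2  3  4  5  6
g(k):  0  0  0  1  1  1  2
So g(6) = 2.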